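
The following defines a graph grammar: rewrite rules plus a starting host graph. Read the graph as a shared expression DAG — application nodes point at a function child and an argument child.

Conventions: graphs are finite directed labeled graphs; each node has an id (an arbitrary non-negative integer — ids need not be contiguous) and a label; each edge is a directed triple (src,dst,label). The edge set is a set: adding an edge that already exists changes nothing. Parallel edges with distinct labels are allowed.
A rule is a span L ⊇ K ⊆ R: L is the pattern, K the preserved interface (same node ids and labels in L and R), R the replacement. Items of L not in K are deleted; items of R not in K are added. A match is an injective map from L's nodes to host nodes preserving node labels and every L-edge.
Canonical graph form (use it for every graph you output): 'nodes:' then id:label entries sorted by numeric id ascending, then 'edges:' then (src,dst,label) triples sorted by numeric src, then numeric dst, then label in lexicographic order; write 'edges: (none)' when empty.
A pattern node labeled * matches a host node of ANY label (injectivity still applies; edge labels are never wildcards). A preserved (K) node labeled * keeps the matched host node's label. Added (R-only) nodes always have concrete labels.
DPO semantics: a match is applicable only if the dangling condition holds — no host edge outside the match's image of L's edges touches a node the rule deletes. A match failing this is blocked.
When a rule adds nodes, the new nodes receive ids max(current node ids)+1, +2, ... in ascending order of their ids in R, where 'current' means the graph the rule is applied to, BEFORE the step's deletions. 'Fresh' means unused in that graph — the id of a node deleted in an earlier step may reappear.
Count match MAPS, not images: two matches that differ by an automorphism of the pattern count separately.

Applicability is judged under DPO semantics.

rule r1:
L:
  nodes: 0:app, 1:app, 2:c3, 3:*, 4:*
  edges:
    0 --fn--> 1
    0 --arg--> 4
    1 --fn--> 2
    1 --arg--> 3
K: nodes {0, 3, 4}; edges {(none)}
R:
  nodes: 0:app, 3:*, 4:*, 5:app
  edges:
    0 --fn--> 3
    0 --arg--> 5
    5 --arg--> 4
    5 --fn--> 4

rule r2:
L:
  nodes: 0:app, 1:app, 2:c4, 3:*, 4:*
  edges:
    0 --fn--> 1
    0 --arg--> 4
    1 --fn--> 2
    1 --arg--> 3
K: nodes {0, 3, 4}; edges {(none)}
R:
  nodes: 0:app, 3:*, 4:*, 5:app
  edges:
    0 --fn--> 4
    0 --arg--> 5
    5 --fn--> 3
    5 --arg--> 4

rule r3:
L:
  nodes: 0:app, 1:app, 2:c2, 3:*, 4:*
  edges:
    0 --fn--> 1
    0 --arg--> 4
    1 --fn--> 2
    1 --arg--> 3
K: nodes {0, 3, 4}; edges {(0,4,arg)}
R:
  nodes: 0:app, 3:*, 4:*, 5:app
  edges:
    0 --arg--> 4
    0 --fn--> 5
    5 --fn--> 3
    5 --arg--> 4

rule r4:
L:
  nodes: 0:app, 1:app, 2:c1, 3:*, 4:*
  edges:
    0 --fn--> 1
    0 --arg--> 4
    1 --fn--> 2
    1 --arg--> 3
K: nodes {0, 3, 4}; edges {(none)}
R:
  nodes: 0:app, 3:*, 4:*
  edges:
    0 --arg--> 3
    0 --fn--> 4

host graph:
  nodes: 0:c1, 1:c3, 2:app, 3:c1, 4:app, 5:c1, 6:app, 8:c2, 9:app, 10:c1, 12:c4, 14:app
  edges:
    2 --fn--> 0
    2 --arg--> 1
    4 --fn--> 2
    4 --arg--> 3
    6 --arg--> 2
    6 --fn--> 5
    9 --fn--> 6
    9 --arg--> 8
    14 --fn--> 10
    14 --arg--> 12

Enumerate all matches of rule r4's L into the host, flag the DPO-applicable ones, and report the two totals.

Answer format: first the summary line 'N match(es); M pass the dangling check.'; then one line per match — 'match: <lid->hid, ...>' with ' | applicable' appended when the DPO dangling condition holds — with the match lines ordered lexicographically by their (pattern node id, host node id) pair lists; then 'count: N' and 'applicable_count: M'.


2 match(es); 1 pass the dangling check.
match: 0->4, 1->2, 2->0, 3->1, 4->3
match: 0->9, 1->6, 2->5, 3->2, 4->8 | applicable
count: 2
applicable_count: 1


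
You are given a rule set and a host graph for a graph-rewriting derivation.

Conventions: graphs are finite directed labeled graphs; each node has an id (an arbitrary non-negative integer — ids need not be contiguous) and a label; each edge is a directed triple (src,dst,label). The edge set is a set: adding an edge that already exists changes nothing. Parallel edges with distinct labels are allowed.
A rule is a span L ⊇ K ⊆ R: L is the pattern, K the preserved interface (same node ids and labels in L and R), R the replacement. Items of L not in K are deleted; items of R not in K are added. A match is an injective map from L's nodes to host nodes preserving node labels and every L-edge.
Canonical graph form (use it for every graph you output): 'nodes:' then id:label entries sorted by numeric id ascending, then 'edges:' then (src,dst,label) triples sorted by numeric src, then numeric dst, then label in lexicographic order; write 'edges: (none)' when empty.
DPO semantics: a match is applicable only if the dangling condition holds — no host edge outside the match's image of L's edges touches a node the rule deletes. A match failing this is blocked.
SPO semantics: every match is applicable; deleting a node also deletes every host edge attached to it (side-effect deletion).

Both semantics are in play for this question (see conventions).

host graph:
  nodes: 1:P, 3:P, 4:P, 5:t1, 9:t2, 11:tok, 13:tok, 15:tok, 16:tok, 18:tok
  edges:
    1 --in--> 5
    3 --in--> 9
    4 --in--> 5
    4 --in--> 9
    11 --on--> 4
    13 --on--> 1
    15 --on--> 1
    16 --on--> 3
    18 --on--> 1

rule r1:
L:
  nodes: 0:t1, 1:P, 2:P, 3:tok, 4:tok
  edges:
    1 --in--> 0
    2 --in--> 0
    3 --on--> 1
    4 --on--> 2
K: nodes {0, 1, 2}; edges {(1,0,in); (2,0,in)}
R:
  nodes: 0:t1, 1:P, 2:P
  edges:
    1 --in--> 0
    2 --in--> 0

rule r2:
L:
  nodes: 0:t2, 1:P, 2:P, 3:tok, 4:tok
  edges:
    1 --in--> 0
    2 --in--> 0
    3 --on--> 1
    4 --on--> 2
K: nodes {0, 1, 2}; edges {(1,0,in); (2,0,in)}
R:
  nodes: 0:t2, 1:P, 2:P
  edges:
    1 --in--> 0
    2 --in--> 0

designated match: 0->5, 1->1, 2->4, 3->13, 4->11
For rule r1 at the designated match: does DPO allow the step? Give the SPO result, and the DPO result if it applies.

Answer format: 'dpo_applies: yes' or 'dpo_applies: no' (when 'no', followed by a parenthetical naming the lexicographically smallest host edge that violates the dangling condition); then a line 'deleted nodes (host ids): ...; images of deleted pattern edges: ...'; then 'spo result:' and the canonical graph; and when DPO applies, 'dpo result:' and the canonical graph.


dpo_applies: yes
deleted nodes (host ids): 11, 13; images of deleted pattern edges: (11,4,on); (13,1,on)
spo result:
nodes: 1:P, 3:P, 4:P, 5:t1, 9:t2, 15:tok, 16:tok, 18:tok
edges: (1,5,in); (3,9,in); (4,5,in); (4,9,in); (15,1,on); (16,3,on); (18,1,on)
dpo result:
nodes: 1:P, 3:P, 4:P, 5:t1, 9:t2, 15:tok, 16:tok, 18:tok
edges: (1,5,in); (3,9,in); (4,5,in); (4,9,in); (15,1,on); (16,3,on); (18,1,on)


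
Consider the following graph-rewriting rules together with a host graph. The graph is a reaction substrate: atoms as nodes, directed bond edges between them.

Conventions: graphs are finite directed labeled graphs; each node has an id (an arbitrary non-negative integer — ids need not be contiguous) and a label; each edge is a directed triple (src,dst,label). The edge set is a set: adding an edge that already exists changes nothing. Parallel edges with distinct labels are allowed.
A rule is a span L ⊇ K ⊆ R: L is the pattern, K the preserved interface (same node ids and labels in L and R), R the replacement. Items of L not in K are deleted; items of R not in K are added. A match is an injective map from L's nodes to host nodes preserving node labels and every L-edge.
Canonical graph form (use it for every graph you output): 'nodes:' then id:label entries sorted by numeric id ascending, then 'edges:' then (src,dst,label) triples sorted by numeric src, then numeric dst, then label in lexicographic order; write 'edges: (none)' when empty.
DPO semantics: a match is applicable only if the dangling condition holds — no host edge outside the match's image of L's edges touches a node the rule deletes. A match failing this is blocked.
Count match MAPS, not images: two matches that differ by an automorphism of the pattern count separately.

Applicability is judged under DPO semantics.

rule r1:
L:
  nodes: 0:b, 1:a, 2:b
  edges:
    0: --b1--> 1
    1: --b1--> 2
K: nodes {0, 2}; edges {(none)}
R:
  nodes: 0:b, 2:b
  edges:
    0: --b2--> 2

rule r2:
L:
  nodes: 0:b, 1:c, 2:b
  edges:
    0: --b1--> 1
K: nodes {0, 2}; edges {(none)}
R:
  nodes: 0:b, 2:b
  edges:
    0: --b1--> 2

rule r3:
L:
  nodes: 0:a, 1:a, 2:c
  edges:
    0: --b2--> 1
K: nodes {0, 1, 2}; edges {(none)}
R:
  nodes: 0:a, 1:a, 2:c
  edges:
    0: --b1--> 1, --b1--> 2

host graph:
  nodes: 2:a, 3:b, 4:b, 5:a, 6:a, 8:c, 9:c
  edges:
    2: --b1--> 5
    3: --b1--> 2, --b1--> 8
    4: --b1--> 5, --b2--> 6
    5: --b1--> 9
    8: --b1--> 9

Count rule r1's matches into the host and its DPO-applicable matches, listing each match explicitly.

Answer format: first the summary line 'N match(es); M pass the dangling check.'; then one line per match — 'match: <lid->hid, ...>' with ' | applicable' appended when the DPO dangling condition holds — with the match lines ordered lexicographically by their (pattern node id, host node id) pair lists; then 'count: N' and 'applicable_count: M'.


0 match(es); 0 pass the dangling check.
count: 0
applicable_count: 0


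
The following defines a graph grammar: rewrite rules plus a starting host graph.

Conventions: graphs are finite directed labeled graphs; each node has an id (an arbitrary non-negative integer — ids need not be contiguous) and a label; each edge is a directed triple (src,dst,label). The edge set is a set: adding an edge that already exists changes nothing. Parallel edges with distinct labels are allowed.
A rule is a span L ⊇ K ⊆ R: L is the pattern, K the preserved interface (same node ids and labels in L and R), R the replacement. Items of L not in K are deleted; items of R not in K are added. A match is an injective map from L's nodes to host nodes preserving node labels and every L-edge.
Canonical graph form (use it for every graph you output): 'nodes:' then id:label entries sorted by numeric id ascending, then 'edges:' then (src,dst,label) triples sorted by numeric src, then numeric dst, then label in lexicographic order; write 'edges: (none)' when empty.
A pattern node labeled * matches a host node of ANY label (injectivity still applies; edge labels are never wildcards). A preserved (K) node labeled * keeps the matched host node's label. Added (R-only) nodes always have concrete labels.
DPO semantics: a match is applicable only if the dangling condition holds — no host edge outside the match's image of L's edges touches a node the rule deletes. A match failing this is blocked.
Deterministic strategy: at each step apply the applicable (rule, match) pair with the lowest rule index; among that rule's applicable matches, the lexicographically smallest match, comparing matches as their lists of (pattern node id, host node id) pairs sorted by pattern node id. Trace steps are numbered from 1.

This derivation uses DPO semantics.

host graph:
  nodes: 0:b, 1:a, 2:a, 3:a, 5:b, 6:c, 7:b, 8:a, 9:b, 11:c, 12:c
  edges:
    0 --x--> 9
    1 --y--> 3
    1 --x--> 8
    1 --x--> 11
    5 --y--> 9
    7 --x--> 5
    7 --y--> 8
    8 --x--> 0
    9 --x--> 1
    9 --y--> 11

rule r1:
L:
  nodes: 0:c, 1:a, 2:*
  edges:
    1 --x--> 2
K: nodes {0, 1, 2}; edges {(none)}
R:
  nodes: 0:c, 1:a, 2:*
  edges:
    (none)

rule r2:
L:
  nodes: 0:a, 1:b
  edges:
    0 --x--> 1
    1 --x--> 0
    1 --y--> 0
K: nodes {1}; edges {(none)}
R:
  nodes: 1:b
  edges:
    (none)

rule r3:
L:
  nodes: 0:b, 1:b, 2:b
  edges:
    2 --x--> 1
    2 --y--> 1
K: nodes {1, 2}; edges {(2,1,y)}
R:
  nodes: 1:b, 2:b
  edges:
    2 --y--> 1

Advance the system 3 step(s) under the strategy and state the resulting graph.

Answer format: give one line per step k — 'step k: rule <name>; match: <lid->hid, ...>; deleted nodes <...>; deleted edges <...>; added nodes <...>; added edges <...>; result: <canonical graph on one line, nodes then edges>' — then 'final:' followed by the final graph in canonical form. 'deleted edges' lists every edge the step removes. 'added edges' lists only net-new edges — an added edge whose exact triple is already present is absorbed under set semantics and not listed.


step 1: rule r1; match: 0->6, 1->1, 2->8; deleted nodes (none); deleted edges (1,8,x); added nodes (none); added edges (none); result: nodes: 0:b, 1:a, 2:a, 3:a, 5:b, 6:c, 7:b, 8:a, 9:b, 11:c, 12:c edges: (0,9,x); (1,3,y); (1,11,x); (5,9,y); (7,5,x); (7,8,y); (8,0,x); (9,1,x); (9,11,y)
step 2: rule r1; match: 0->6, 1->1, 2->11; deleted nodes (none); deleted edges (1,11,x); added nodes (none); added edges (none); result: nodes: 0:b, 1:a, 2:a, 3:a, 5:b, 6:c, 7:b, 8:a, 9:b, 11:c, 12:c edges: (0,9,x); (1,3,y); (5,9,y); (7,5,x); (7,8,y); (8,0,x); (9,1,x); (9,11,y)
step 3: rule r1; match: 0->6, 1->8, 2->0; deleted nodes (none); deleted edges (8,0,x); added nodes (none); added edges (none); result: nodes: 0:b, 1:a, 2:a, 3:a, 5:b, 6:c, 7:b, 8:a, 9:b, 11:c, 12:c edges: (0,9,x); (1,3,y); (5,9,y); (7,5,x); (7,8,y); (9,1,x); (9,11,y)
final:
nodes: 0:b, 1:a, 2:a, 3:a, 5:b, 6:c, 7:b, 8:a, 9:b, 11:c, 12:c
edges: (0,9,x); (1,3,y); (5,9,y); (7,5,x); (7,8,y); (9,1,x); (9,11,y)


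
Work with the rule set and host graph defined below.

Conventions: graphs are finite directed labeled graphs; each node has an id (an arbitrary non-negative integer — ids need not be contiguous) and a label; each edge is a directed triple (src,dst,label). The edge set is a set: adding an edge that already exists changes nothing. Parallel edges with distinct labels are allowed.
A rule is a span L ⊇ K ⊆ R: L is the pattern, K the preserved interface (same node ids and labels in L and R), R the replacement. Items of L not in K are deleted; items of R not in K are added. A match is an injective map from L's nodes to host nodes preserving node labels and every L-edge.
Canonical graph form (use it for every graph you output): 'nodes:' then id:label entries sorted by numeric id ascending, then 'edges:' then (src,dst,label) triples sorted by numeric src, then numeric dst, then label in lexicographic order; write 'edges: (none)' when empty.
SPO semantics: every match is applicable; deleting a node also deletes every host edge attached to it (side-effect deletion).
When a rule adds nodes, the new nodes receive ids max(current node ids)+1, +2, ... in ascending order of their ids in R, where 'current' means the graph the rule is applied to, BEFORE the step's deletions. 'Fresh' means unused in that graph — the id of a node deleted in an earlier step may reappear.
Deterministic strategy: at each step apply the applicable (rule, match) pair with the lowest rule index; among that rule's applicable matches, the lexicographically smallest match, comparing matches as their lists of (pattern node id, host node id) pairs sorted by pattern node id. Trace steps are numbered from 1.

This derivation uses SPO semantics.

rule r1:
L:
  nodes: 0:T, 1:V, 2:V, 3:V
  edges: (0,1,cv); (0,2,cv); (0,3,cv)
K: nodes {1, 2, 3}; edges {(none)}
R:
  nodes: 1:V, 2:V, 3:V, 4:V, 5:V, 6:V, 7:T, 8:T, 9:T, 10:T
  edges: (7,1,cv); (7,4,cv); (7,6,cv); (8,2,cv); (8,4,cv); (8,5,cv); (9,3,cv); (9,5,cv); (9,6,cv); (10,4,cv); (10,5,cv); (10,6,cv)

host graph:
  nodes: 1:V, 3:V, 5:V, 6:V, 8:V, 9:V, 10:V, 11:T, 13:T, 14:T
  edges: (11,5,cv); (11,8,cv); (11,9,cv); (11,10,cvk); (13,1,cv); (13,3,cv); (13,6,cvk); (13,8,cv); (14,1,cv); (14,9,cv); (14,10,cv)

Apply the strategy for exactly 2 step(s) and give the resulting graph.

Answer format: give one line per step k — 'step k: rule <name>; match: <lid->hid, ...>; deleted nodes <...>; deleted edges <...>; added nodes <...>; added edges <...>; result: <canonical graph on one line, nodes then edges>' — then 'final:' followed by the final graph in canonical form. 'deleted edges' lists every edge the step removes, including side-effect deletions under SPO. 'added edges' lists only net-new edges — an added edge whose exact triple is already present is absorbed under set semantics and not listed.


step 1: rule r1; match: 0->11, 1->5, 2->8, 3->9; deleted nodes 11; deleted edges (11,5,cv); (11,8,cv); (11,9,cv); (11,10,cvk); added nodes 15, 16, 17, 18, 19, 20, 21; added edges (18,5,cv); (18,15,cv); (18,17,cv); (19,8,cv); (19,15,cv); (19,16,cv); (20,9,cv); (20,16,cv); (20,17,cv); (21,15,cv); (21,16,cv); (21,17,cv); result: nodes: 1:V, 3:V, 5:V, 6:V, 8:V, 9:V, 10:V, 13:T, 14:T, 15:V, 16:V, 17:V, 18:T, 19:T, 20:T, 21:T edges: (13,1,cv); (13,3,cv); (13,6,cvk); (13,8,cv); (14,1,cv); (14,9,cv); (14,10,cv); (18,5,cv); (18,15,cv); (18,17,cv); (19,8,cv); (19,15,cv); (19,16,cv); (20,9,cv); (20,16,cv); (20,17,cv); (21,15,cv); (21,16,cv); (21,17,cv)
step 2: rule r1; match: 0->13, 1->1, 2->3, 3->8; deleted nodes 13; deleted edges (13,1,cv); (13,3,cv); (13,6,cvk); (13,8,cv); added nodes 22, 23, 24, 25, 26, 27, 28; added edges (25,1,cv); (25,22,cv); (25,24,cv); (26,3,cv); (26,22,cv); (26,23,cv); (27,8,cv); (27,23,cv); (27,24,cv); (28,22,cv); (28,23,cv); (28,24,cv); result: nodes: 1:V, 3:V, 5:V, 6:V, 8:V, 9:V, 10:V, 14:T, 15:V, 16:V, 17:V, 18:T, 19:T, 20:T, 21:T, 22:V, 23:V, 24:V, 25:T, 26:T, 27:T, 28:T edges: (14,1,cv); (14,9,cv); (14,10,cv); (18,5,cv); (18,15,cv); (18,17,cv); (19,8,cv); (19,15,cv); (19,16,cv); (20,9,cv); (20,16,cv); (20,17,cv); (21,15,cv); (21,16,cv); (21,17,cv); (25,1,cv); (25,22,cv); (25,24,cv); (26,3,cv); (26,22,cv); (26,23,cv); (27,8,cv); (27,23,cv); (27,24,cv); (28,22,cv); (28,23,cv); (28,24,cv)
final:
nodes: 1:V, 3:V, 5:V, 6:V, 8:V, 9:V, 10:V, 14:T, 15:V, 16:V, 17:V, 18:T, 19:T, 20:T, 21:T, 22:V, 23:V, 24:V, 25:T, 26:T, 27:T, 28:T
edges: (14,1,cv); (14,9,cv); (14,10,cv); (18,5,cv); (18,15,cv); (18,17,cv); (19,8,cv); (19,15,cv); (19,16,cv); (20,9,cv); (20,16,cv); (20,17,cv); (21,15,cv); (21,16,cv); (21,17,cv); (25,1,cv); (25,22,cv); (25,24,cv); (26,3,cv); (26,22,cv); (26,23,cv); (27,8,cv); (27,23,cv); (27,24,cv); (28,22,cv); (28,23,cv); (28,24,cv)


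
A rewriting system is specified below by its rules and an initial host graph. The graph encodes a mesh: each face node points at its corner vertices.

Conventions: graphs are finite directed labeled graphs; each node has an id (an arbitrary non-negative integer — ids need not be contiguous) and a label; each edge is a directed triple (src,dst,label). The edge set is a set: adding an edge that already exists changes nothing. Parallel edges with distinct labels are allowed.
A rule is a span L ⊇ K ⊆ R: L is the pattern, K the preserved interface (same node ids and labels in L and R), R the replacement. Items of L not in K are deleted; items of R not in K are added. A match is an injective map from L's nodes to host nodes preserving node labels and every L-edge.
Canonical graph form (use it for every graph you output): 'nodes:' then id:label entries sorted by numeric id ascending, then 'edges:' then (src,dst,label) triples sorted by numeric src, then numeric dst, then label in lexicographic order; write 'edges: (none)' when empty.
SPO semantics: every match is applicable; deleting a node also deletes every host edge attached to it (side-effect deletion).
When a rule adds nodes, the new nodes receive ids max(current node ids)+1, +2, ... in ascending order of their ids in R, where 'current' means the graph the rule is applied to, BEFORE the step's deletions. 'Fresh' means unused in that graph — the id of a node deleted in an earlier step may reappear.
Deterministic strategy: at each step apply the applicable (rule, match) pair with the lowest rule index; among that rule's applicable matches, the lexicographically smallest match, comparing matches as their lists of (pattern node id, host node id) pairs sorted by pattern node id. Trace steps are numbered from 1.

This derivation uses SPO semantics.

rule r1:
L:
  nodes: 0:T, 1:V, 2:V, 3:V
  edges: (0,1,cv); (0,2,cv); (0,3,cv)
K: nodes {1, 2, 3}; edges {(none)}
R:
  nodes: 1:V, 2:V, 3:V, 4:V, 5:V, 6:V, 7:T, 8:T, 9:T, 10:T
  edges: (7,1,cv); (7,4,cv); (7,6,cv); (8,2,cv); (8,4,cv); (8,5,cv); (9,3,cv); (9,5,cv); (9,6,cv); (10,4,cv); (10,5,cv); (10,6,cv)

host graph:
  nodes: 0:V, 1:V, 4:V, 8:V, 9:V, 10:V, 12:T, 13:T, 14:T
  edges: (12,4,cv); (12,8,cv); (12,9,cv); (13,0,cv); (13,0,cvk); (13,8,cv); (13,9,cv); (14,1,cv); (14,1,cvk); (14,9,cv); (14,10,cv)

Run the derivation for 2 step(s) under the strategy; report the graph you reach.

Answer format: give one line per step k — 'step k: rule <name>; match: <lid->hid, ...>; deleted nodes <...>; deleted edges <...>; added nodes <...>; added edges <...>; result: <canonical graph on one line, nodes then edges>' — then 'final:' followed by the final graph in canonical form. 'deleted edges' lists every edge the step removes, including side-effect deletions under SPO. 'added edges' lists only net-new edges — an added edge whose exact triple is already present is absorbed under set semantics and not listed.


step 1: rule r1; match: 0->12, 1->4, 2->8, 3->9; deleted nodes 12; deleted edges (12,4,cv); (12,8,cv); (12,9,cv); added nodes 15, 16, 17, 18, 19, 20, 21; added edges (18,4,cv); (18,15,cv); (18,17,cv); (19,8,cv); (19,15,cv); (19,16,cv); (20,9,cv); (20,16,cv); (20,17,cv); (21,15,cv); (21,16,cv); (21,17,cv); result: nodes: 0:V, 1:V, 4:V, 8:V, 9:V, 10:V, 13:T, 14:T, 15:V, 16:V, 17:V, 18:T, 19:T, 20:T, 21:T edges: (13,0,cv); (13,0,cvk); (13,8,cv); (13,9,cv); (14,1,cv); (14,1,cvk); (14,9,cv); (14,10,cv); (18,4,cv); (18,15,cv); (18,17,cv); (19,8,cv); (19,15,cv); (19,16,cv); (20,9,cv); (20,16,cv); (20,17,cv); (21,15,cv); (21,16,cv); (21,17,cv)
step 2: rule r1; match: 0->13, 1->0, 2->8, 3->9; deleted nodes 13; deleted edges (13,0,cv); (13,0,cvk); (13,8,cv); (13,9,cv); added nodes 22, 23, 24, 25, 26, 27, 28; added edges (25,0,cv); (25,22,cv); (25,24,cv); (26,8,cv); (26,22,cv); (26,23,cv); (27,9,cv); (27,23,cv); (27,24,cv); (28,22,cv); (28,23,cv); (28,24,cv); result: nodes: 0:V, 1:V, 4:V, 8:V, 9:V, 10:V, 14:T, 15:V, 16:V, 17:V, 18:T, 19:T, 20:T, 21:T, 22:V, 23:V, 24:V, 25:T, 26:T, 27:T, 28:T edges: (14,1,cv); (14,1,cvk); (14,9,cv); (14,10,cv); (18,4,cv); (18,15,cv); (18,17,cv); (19,8,cv); (19,15,cv); (19,16,cv); (20,9,cv); (20,16,cv); (20,17,cv); (21,15,cv); (21,16,cv); (21,17,cv); (25,0,cv); (25,22,cv); (25,24,cv); (26,8,cv); (26,22,cv); (26,23,cv); (27,9,cv); (27,23,cv); (27,24,cv); (28,22,cv); (28,23,cv); (28,24,cv)
final:
nodes: 0:V, 1:V, 4:V, 8:V, 9:V, 10:V, 14:T, 15:V, 16:V, 17:V, 18:T, 19:T, 20:T, 21:T, 22:V, 23:V, 24:V, 25:T, 26:T, 27:T, 28:T
edges: (14,1,cv); (14,1,cvk); (14,9,cv); (14,10,cv); (18,4,cv); (18,15,cv); (18,17,cv); (19,8,cv); (19,15,cv); (19,16,cv); (20,9,cv); (20,16,cv); (20,17,cv); (21,15,cv); (21,16,cv); (21,17,cv); (25,0,cv); (25,22,cv); (25,24,cv); (26,8,cv); (26,22,cv); (26,23,cv); (27,9,cv); (27,23,cv); (27,24,cv); (28,22,cv); (28,23,cv); (28,24,cv)


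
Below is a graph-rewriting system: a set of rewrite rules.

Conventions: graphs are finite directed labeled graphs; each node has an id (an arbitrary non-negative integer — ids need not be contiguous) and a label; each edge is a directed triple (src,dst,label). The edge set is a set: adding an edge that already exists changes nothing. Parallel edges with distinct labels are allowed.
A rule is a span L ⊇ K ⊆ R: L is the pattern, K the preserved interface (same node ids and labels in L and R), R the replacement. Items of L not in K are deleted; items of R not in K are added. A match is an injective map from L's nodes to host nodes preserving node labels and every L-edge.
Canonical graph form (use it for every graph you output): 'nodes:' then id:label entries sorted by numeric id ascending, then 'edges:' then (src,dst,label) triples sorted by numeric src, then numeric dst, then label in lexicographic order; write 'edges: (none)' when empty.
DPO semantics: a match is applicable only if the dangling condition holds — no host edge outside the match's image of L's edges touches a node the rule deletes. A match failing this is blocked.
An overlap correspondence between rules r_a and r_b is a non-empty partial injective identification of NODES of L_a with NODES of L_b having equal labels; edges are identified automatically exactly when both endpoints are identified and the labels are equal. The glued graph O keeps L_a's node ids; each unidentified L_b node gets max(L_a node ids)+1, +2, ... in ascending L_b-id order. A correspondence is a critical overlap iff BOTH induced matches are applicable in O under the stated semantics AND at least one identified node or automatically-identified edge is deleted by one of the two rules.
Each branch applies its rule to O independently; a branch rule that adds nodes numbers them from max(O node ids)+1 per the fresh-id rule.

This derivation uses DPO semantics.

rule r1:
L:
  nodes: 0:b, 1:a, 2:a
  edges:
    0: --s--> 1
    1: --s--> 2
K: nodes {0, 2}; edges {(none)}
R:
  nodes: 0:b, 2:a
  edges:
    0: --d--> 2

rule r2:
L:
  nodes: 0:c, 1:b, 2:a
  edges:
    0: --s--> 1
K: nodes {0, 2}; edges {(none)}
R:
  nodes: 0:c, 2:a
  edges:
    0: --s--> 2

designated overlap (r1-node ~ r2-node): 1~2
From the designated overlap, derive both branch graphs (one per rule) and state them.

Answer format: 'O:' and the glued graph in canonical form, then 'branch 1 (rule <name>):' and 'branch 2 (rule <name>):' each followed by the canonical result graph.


O:
nodes: 0:b, 1:a, 2:a, 3:c, 4:b
edges: (0,1,s); (1,2,s); (3,4,s)
branch 1 (rule r1):
nodes: 0:b, 2:a, 3:c, 4:b
edges: (0,2,d); (3,4,s)
branch 2 (rule r2):
nodes: 0:b, 1:a, 2:a, 3:c
edges: (0,1,s); (1,2,s); (3,1,s)


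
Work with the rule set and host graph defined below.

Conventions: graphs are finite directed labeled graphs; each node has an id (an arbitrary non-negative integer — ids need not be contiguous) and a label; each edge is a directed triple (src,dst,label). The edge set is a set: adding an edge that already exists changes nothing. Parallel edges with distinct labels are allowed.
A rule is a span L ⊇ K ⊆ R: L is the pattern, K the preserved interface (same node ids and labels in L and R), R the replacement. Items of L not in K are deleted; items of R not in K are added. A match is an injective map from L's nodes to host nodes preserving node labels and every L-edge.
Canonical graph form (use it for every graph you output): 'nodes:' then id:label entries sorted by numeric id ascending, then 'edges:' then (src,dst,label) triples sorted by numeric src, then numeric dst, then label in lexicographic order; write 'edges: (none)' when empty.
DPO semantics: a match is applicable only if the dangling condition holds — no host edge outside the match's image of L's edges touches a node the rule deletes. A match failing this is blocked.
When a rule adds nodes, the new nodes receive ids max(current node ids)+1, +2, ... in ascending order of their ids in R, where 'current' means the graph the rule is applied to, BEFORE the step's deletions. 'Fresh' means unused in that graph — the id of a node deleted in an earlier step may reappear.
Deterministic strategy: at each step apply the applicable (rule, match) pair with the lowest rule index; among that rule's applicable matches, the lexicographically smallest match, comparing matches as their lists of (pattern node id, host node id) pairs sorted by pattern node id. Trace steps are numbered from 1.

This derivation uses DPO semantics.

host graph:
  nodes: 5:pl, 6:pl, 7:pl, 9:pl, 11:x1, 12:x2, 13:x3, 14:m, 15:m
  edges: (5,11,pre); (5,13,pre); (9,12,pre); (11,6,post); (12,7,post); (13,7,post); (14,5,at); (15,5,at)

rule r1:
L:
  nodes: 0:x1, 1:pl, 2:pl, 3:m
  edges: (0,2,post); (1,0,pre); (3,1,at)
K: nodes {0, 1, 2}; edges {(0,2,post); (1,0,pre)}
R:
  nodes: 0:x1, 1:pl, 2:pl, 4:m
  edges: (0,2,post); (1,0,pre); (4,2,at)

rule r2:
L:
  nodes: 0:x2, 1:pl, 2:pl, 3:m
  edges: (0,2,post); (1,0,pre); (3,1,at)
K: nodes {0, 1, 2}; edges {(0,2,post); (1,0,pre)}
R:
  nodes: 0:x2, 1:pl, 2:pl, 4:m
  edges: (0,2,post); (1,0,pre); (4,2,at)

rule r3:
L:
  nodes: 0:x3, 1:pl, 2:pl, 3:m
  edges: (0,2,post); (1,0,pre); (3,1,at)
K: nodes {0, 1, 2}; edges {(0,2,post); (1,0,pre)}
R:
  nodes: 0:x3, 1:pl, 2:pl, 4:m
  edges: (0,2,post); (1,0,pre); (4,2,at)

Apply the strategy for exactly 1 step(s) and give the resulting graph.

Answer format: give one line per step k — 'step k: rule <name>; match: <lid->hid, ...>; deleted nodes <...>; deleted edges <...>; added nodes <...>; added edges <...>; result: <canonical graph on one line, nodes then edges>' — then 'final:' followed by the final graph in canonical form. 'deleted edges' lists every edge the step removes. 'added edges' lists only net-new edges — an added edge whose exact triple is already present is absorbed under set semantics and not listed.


step 1: rule r1; match: 0->11, 1->5, 2->6, 3->14; deleted nodes 14; deleted edges (14,5,at); added nodes 16; added edges (16,6,at); result: nodes: 5:pl, 6:pl, 7:pl, 9:pl, 11:x1, 12:x2, 13:x3, 15:m, 16:m edges: (5,11,pre); (5,13,pre); (9,12,pre); (11,6,post); (12,7,post); (13,7,post); (15,5,at); (16,6,at)
final:
nodes: 5:pl, 6:pl, 7:pl, 9:pl, 11:x1, 12:x2, 13:x3, 15:m, 16:m
edges: (5,11,pre); (5,13,pre); (9,12,pre); (11,6,post); (12,7,post); (13,7,post); (15,5,at); (16,6,at)


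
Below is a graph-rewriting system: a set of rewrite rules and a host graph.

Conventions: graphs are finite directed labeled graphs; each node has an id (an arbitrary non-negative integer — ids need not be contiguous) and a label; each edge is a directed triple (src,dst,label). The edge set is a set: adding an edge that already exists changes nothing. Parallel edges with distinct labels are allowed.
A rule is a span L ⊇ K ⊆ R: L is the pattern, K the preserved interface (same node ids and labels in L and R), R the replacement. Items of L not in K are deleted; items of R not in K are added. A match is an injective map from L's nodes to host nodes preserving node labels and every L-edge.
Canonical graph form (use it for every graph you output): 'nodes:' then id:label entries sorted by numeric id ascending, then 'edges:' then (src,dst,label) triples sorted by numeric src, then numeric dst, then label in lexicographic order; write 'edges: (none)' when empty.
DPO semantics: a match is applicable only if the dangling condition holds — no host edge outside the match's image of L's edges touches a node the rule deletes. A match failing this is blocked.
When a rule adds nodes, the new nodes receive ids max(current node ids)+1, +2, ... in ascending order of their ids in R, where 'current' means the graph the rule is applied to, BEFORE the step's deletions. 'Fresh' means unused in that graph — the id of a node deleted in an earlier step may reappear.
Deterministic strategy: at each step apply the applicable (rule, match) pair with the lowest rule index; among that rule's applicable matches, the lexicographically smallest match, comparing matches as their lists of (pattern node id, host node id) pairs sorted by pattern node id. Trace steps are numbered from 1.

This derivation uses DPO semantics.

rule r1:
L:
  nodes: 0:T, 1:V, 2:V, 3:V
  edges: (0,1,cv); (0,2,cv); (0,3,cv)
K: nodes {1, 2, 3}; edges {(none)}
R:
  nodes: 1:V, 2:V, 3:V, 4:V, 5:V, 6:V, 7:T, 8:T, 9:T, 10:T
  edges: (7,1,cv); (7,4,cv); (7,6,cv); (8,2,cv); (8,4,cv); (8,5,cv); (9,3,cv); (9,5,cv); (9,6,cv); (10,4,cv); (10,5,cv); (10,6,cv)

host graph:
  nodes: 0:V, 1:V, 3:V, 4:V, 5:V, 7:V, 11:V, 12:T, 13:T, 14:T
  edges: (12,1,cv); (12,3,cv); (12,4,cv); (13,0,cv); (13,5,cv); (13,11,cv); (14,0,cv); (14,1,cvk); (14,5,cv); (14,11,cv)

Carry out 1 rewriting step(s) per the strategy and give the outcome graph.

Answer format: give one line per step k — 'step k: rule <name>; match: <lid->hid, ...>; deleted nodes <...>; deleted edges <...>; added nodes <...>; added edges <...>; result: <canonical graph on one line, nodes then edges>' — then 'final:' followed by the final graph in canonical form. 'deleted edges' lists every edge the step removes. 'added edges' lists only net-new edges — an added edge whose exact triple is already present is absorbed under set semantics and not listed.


step 1: rule r1; match: 0->12, 1->1, 2->3, 3->4; deleted nodes 12; deleted edges (12,1,cv); (12,3,cv); (12,4,cv); added nodes 15, 16, 17, 18, 19, 20, 21; added edges (18,1,cv); (18,15,cv); (18,17,cv); (19,3,cv); (19,15,cv); (19,16,cv); (20,4,cv); (20,16,cv); (20,17,cv); (21,15,cv); (21,16,cv); (21,17,cv); result: nodes: 0:V, 1:V, 3:V, 4:V, 5:V, 7:V, 11:V, 13:T, 14:T, 15:V, 16:V, 17:V, 18:T, 19:T, 20:T, 21:T edges: (13,0,cv); (13,5,cv); (13,11,cv); (14,0,cv); (14,1,cvk); (14,5,cv); (14,11,cv); (18,1,cv); (18,15,cv); (18,17,cv); (19,3,cv); (19,15,cv); (19,16,cv); (20,4,cv); (20,16,cv); (20,17,cv); (21,15,cv); (21,16,cv); (21,17,cv)
final:
nodes: 0:V, 1:V, 3:V, 4:V, 5:V, 7:V, 11:V, 13:T, 14:T, 15:V, 16:V, 17:V, 18:T, 19:T, 20:T, 21:T
edges: (13,0,cv); (13,5,cv); (13,11,cv); (14,0,cv); (14,1,cvk); (14,5,cv); (14,11,cv); (18,1,cv); (18,15,cv); (18,17,cv); (19,3,cv); (19,15,cv); (19,16,cv); (20,4,cv); (20,16,cv); (20,17,cv); (21,15,cv); (21,16,cv); (21,17,cv)


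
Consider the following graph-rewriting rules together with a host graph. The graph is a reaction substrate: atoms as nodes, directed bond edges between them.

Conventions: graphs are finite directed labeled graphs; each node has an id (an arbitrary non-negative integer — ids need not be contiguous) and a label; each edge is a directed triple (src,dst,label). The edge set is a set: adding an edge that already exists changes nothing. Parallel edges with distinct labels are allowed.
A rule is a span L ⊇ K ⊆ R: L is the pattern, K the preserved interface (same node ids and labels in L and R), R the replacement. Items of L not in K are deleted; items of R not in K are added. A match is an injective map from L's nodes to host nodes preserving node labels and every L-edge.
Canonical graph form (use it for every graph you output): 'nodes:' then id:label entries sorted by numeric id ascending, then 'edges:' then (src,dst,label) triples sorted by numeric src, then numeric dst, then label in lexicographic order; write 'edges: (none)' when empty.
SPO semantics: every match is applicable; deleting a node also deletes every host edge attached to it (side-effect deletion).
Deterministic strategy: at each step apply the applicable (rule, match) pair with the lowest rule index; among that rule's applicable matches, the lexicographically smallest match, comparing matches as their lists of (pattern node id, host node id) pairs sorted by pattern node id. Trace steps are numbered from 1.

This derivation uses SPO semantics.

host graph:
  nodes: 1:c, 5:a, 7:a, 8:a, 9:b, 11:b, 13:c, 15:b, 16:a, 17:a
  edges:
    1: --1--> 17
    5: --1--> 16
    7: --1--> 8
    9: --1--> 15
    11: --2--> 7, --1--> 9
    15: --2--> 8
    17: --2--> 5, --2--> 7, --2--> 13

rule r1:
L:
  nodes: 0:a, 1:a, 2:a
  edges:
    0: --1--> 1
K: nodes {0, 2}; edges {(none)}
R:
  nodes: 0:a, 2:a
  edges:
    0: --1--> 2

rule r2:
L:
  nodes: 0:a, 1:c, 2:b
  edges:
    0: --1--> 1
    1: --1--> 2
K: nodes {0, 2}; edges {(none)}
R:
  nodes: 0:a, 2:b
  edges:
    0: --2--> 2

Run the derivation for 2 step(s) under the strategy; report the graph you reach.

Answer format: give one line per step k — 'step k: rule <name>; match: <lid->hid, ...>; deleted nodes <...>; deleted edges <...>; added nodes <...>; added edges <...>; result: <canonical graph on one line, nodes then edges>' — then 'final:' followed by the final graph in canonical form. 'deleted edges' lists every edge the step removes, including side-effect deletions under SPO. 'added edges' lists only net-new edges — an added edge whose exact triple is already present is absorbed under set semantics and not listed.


step 1: rule r1; match: 0->5, 1->16, 2->7; deleted nodes 16; deleted edges (5,16,1); added nodes (none); added edges (5,7,1); result: nodes: 1:c, 5:a, 7:a, 8:a, 9:b, 11:b, 13:c, 15:b, 17:a edges: (1,17,1); (5,7,1); (7,8,1); (9,15,1); (11,7,2); (11,9,1); (15,8,2); (17,5,2); (17,7,2); (17,13,2)
step 2: rule r1; match: 0->5, 1->7, 2->8; deleted nodes 7; deleted edges (5,7,1); (7,8,1); (11,7,2); (17,7,2); added nodes (none); added edges (5,8,1); result: nodes: 1:c, 5:a, 8:a, 9:b, 11:b, 13:c, 15:b, 17:a edges: (1,17,1); (5,8,1); (9,15,1); (11,9,1); (15,8,2); (17,5,2); (17,13,2)
final:
nodes: 1:c, 5:a, 8:a, 9:b, 11:b, 13:c, 15:b, 17:a
edges: (1,17,1); (5,8,1); (9,15,1); (11,9,1); (15,8,2); (17,5,2); (17,13,2)


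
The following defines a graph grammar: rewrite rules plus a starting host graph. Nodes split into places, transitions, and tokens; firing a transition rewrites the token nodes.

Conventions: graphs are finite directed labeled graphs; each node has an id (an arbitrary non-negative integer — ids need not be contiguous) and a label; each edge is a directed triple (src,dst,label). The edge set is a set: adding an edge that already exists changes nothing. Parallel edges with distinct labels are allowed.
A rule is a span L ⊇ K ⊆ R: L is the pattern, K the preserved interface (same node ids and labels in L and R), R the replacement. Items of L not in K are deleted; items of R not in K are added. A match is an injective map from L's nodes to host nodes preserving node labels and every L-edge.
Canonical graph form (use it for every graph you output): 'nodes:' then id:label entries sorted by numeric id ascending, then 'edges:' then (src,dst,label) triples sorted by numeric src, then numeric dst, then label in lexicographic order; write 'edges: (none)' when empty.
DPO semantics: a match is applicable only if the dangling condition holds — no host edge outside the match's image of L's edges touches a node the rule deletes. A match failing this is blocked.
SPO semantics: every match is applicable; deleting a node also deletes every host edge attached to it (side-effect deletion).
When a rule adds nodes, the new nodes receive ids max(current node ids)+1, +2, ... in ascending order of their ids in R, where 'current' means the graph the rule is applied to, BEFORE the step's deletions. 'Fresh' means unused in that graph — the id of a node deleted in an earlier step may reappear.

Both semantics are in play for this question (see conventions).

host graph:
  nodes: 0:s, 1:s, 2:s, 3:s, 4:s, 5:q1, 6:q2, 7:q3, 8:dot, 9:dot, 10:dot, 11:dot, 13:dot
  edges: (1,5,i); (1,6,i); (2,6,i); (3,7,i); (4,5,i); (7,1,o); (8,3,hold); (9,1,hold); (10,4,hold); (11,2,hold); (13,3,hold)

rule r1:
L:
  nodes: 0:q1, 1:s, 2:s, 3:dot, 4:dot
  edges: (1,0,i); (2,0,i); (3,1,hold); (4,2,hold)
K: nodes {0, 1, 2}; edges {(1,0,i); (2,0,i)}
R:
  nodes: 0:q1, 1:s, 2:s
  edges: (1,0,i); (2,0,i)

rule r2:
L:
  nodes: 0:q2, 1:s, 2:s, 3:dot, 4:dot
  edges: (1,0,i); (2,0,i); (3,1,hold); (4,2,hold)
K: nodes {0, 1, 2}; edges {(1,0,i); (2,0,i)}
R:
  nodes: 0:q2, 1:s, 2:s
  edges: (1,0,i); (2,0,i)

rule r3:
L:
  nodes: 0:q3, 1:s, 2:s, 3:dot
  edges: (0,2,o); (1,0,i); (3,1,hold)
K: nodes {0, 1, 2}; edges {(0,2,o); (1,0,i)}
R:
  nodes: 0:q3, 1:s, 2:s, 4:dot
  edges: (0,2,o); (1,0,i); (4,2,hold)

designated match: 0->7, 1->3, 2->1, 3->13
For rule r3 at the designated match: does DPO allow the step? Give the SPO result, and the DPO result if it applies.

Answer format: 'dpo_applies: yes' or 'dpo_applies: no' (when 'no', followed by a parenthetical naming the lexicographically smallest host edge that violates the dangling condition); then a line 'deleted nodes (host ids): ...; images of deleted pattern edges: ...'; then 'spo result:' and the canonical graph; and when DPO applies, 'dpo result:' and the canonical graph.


dpo_applies: yes
deleted nodes (host ids): 13; images of deleted pattern edges: (13,3,hold)
spo result:
nodes: 0:s, 1:s, 2:s, 3:s, 4:s, 5:q1, 6:q2, 7:q3, 8:dot, 9:dot, 10:dot, 11:dot, 14:dot
edges: (1,5,i); (1,6,i); (2,6,i); (3,7,i); (4,5,i); (7,1,o); (8,3,hold); (9,1,hold); (10,4,hold); (11,2,hold); (14,1,hold)
dpo result:
nodes: 0:s, 1:s, 2:s, 3:s, 4:s, 5:q1, 6:q2, 7:q3, 8:dot, 9:dot, 10:dot, 11:dot, 14:dot
edges: (1,5,i); (1,6,i); (2,6,i); (3,7,i); (4,5,i); (7,1,o); (8,3,hold); (9,1,hold); (10,4,hold); (11,2,hold); (14,1,hold)


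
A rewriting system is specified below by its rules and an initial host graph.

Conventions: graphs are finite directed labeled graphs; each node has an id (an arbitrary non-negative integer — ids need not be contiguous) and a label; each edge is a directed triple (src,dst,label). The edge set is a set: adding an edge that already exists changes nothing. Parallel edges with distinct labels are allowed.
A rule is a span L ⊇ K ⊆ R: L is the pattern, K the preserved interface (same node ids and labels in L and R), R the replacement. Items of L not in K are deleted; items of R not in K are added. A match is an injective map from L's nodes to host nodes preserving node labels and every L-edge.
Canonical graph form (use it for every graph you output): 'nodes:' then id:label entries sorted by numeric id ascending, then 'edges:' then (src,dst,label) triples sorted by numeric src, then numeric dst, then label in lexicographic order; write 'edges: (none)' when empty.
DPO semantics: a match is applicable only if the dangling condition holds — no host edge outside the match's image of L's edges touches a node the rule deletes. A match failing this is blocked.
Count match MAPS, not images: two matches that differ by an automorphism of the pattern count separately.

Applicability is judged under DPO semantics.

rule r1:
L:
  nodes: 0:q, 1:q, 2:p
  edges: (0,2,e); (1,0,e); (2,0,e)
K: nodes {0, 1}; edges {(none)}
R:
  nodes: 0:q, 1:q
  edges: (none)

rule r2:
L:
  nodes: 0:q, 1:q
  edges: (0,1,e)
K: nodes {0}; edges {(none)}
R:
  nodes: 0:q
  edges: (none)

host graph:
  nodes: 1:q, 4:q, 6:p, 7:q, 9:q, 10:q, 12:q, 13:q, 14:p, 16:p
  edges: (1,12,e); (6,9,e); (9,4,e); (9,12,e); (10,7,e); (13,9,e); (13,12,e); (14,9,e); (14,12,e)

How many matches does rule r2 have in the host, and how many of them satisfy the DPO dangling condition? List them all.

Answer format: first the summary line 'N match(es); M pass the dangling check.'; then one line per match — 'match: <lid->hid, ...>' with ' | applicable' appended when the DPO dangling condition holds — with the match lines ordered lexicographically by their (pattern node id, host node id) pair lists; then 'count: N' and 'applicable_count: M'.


6 match(es); 2 pass the dangling check.
match: 0->1, 1->12
match: 0->9, 1->4 | applicable
match: 0->9, 1->12
match: 0->10, 1->7 | applicable
match: 0->13, 1->9
match: 0->13, 1->12
count: 6
applicable_count: 2
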